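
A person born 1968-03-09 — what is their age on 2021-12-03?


Birth: 1968-03-09
Reference: 2021-12-03
Year difference: 2021 - 1968 = 53

53 years old


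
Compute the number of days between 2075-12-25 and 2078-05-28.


From 2075-12-25 to 2078-05-28
2075-12-25: days before December = 31 + 28 + 31 + 30 + 31 + 30 + 31 + 31 + 30 + 31 + 30 = 334 (2075 is not a leap year); day of year = 334 + 25 = 359
2078-05-28: days before May = 31 + 28 + 31 + 30 = 120 (2078 is not a leap year); day of year = 120 + 28 = 148
Rest of 2075: 365 - 359 = 6
Full years 2076 (366), 2077 (365): 731
Total = 6 + 731 + 148 = 885

885 days


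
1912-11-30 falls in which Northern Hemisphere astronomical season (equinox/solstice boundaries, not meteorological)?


Date: November 30
Astronomical Autumn (approx.; exact equinox/solstice day varies by year): September 22 to December 20
November 30 falls within the Autumn window

Autumn


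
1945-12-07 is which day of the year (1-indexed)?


Date: December 7, 1945
Days in months 1 through 11: 334
Plus 7 days in December

Day of year: 341


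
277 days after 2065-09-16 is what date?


Start: 2065-09-16, add 277 days
September 2065 has 30 days: 30 - 16 = 14 days to September 30 -> 263 left
October 2065 has 31 days -> 232 left
November 2065 has 30 days -> 202 left
December 2065 has 31 days -> 171 left
January 2066 has 31 days -> 140 left
February 2066 has 28 days -> 112 left
March 2066 has 31 days -> 81 left
April 2066 has 30 days -> 51 left
May 2066 has 31 days -> 20 left
June 2066: 20 <= 30 -> lands on June 20

Result: 2066-06-20


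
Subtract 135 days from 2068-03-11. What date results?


Start: 2068-03-11, subtract 135 days
Back 11 days from March 11 reaches February 29, 2068 -> 124 left
February 2068 has 29 days -> back to January 31, 2068 -> 95 left
January 2068 has 31 days -> back to December 31, 2067 -> 64 left
December 2067 has 31 days -> back to November 30, 2067 -> 33 left
November 2067 has 30 days -> back to October 31, 2067 -> 3 left
October 2067: 31 - 3 = 28 -> lands on October 28

Result: 2067-10-28


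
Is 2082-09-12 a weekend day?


Anchor: Jan 1, 2082. With p = 2082 - 1 = 2081: (p + p//4 - p//100 + p//400) mod 7 = (2081 + 520 - 20 + 5) mod 7 = 2586 mod 7 = 3 -> Thursday (Mon=0 ... Sun=6)
Day of year: 255; offset = 254
Weekday index = (3 + 254) mod 7 = 5 -> Saturday
Weekend days: Saturday, Sunday

Yes


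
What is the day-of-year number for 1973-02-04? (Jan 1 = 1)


Date: February 4, 1973
Days in months 1 through 1: 31
Plus 4 days in February

Day of year: 35


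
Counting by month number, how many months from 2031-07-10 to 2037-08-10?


From July 2031 to August 2037
6 years * 12 = 72 months, plus 1 month = 73

73 months


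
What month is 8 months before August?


August is month 8
8 - 8 = 0; wrap: 0 + 12 = 12

December


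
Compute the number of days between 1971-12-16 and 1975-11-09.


From 1971-12-16 to 1975-11-09
1971-12-16: days before December = 31 + 28 + 31 + 30 + 31 + 30 + 31 + 31 + 30 + 31 + 30 = 334 (1971 is not a leap year); day of year = 334 + 16 = 350
1975-11-09: days before November = 31 + 28 + 31 + 30 + 31 + 30 + 31 + 31 + 30 + 31 = 304 (1975 is not a leap year); day of year = 304 + 9 = 313
Rest of 1971: 365 - 350 = 15
Full years 1972 (366), 1973 (365), 1974 (365): 1096
Total = 15 + 1096 + 313 = 1424

1424 days


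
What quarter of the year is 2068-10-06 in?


Month: October (month 10)
Q1: Jan-Mar, Q2: Apr-Jun, Q3: Jul-Sep, Q4: Oct-Dec

Q4


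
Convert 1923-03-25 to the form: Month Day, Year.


ISO 1923-03-25 parses as year=1923, month=03, day=25
Month 3 -> March

March 25, 1923


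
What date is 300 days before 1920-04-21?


Start: 1920-04-21, subtract 300 days
Back 21 days from April 21 reaches March 31, 1920 -> 279 left
March 1920 has 31 days -> back to February 29, 1920 -> 248 left
February 1920 has 29 days -> back to January 31, 1920 -> 219 left
January 1920 has 31 days -> back to December 31, 1919 -> 188 left
December 1919 has 31 days -> back to November 30, 1919 -> 157 left
November 1919 has 30 days -> back to October 31, 1919 -> 127 left
October 1919 has 31 days -> back to September 30, 1919 -> 96 left
September 1919 has 30 days -> back to August 31, 1919 -> 66 left
August 1919 has 31 days -> back to July 31, 1919 -> 35 left
July 1919 has 31 days -> back to June 30, 1919 -> 4 left
June 1919: 30 - 4 = 26 -> lands on June 26

Result: 1919-06-26


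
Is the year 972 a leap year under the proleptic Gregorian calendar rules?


Gregorian leap year rule: divisible by 4, but not by 100, unless also by 400.
972 is divisible by 4 but not 100 -> leap year

Yes


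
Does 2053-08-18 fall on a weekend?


Anchor: Jan 1, 2053. With p = 2053 - 1 = 2052: (p + p//4 - p//100 + p//400) mod 7 = (2052 + 513 - 20 + 5) mod 7 = 2550 mod 7 = 2 -> Wednesday (Mon=0 ... Sun=6)
Day of year: 230; offset = 229
Weekday index = (2 + 229) mod 7 = 0 -> Monday
Weekend days: Saturday, Sunday

No


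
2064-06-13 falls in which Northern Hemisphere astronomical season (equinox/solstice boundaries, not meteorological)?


Date: June 13
Astronomical Spring (approx.; exact equinox/solstice day varies by year): March 20 to June 20
June 13 falls within the Spring window

Spring


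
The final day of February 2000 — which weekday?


February 2000 has 29 days
Anchor: Jan 1, 2000. With p = 2000 - 1 = 1999: (p + p//4 - p//100 + p//400) mod 7 = (1999 + 499 - 19 + 4) mod 7 = 2483 mod 7 = 5 -> Saturday (Mon=0 ... Sun=6)
Days before February (Jan): 31; February 1 index = (5 + 31) mod 7 = 1 -> Tuesday
Last day offset: 29 - 1 = 28 days
Weekday index = (1 + 28) mod 7 = 1

Tuesday, February 29


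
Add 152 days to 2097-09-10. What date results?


Start: 2097-09-10, add 152 days
September 2097 has 30 days: 30 - 10 = 20 days to September 30 -> 132 left
October 2097 has 31 days -> 101 left
November 2097 has 30 days -> 71 left
December 2097 has 31 days -> 40 left
January 2098 has 31 days -> 9 left
February 2098: 9 <= 28 -> lands on February 9

Result: 2098-02-09


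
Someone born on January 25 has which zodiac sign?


Date: January 25
Conventional tropical zodiac dates: Aquarius from January 20 onward; Pisces starts February 19
January 25 falls within the Aquarius range

Aquarius


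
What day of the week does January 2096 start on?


Target: January 1, 2096
Anchor: Jan 1, 2096. With p = 2096 - 1 = 2095: (p + p//4 - p//100 + p//400) mod 7 = (2095 + 523 - 20 + 5) mod 7 = 2603 mod 7 = 6 -> Sunday (Mon=0 ... Sun=6)
Offset from anchor: 0 days
Weekday index = (6 + 0) mod 7 = 6

Sunday


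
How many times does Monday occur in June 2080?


June 2080 has 30 days
Anchor: Jan 1, 2080. With p = 2080 - 1 = 2079: (p + p//4 - p//100 + p//400) mod 7 = (2079 + 519 - 20 + 5) mod 7 = 2583 mod 7 = 0 -> Monday (Mon=0 ... Sun=6)
Days before June (Jan-May): 152; June 1 index = (0 + 152) mod 7 = 5 -> Saturday
First Monday is June 3
Mondays: 3, 10, 17, 24

4 Mondays


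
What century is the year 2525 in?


Century = (year - 1) // 100 + 1
= (2525 - 1) // 100 + 1
= 2524 // 100 + 1
= 25 + 1

26th century


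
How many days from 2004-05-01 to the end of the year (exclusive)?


Day of year: 122 of 366
Remaining = 366 - 122

244 days


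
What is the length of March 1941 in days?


March 1941

31 days


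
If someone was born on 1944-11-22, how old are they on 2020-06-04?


Birth: 1944-11-22
Reference: 2020-06-04
Year difference: 2020 - 1944 = 76
Birthday not yet reached in 2020, subtract 1

75 years old


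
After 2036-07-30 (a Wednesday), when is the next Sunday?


Current: Wednesday
Target: Sunday
Days ahead: 4

Next Sunday: 2036-08-03


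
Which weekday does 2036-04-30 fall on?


Date: April 30, 2036
Anchor: Jan 1, 2036. With p = 2036 - 1 = 2035: (p + p//4 - p//100 + p//400) mod 7 = (2035 + 508 - 20 + 5) mod 7 = 2528 mod 7 = 1 -> Tuesday (Mon=0 ... Sun=6)
Days before April (Jan-Mar): 91; offset = 91 + 30 - 1 = 120
Weekday index = (1 + 120) mod 7 = 2

Day of the week: Wednesday


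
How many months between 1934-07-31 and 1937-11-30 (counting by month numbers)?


From July 1934 to November 1937
3 years * 12 = 36 months, plus 4 months = 40

40 months


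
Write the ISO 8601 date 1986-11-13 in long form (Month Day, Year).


ISO 1986-11-13 parses as year=1986, month=11, day=13
Month 11 -> November

November 13, 1986


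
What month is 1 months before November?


November is month 11
11 - 1 = 10

October


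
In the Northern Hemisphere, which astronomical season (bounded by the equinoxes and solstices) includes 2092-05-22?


Date: May 22
Astronomical Spring (approx.; exact equinox/solstice day varies by year): March 20 to June 20
May 22 falls within the Spring window

Spring


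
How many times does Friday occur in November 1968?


November 1968 has 30 days
Anchor: Jan 1, 1968. With p = 1968 - 1 = 1967: (p + p//4 - p//100 + p//400) mod 7 = (1967 + 491 - 19 + 4) mod 7 = 2443 mod 7 = 0 -> Monday (Mon=0 ... Sun=6)
Days before November (Jan-Oct): 305; November 1 index = (0 + 305) mod 7 = 4 -> Friday
First Friday is November 1
Fridays: 1, 8, 15, 22, 29

5 Fridays


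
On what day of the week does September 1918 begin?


Target: September 1, 1918
Anchor: Jan 1, 1918. With p = 1918 - 1 = 1917: (p + p//4 - p//100 + p//400) mod 7 = (1917 + 479 - 19 + 4) mod 7 = 2381 mod 7 = 1 -> Tuesday (Mon=0 ... Sun=6)
Days before September (Jan-Aug): 243 days
Weekday index = (1 + 243) mod 7 = 6

Sunday


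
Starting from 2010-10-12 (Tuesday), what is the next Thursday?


Current: Tuesday
Target: Thursday
Days ahead: 2

Next Thursday: 2010-10-14


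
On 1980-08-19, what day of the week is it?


Date: August 19, 1980
Anchor: Jan 1, 1980. With p = 1980 - 1 = 1979: (p + p//4 - p//100 + p//400) mod 7 = (1979 + 494 - 19 + 4) mod 7 = 2458 mod 7 = 1 -> Tuesday (Mon=0 ... Sun=6)
Days before August (Jan-Jul): 213; offset = 213 + 19 - 1 = 231
Weekday index = (1 + 231) mod 7 = 1

Day of the week: Tuesday


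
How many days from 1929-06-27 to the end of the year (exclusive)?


Day of year: 178 of 365
Remaining = 365 - 178

187 days


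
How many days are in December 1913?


December 1913

31 days


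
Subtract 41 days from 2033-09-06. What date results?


Start: 2033-09-06, subtract 41 days
Back 6 days from September 6 reaches August 31, 2033 -> 35 left
August 2033 has 31 days -> back to July 31, 2033 -> 4 left
July 2033: 31 - 4 = 27 -> lands on July 27

Result: 2033-07-27


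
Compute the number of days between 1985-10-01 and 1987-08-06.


From 1985-10-01 to 1987-08-06
1985-10-01: days before October = 31 + 28 + 31 + 30 + 31 + 30 + 31 + 31 + 30 = 273 (1985 is not a leap year); day of year = 273 + 1 = 274
1987-08-06: days before August = 31 + 28 + 31 + 30 + 31 + 30 + 31 = 212 (1987 is not a leap year); day of year = 212 + 6 = 218
Rest of 1985: 365 - 274 = 91
Full years 1986 (365): 365
Total = 91 + 365 + 218 = 674

674 days


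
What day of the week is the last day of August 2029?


August 2029 has 31 days
Anchor: Jan 1, 2029. With p = 2029 - 1 = 2028: (p + p//4 - p//100 + p//400) mod 7 = (2028 + 507 - 20 + 5) mod 7 = 2520 mod 7 = 0 -> Monday (Mon=0 ... Sun=6)
Days before August (Jan-Jul): 212; August 1 index = (0 + 212) mod 7 = 2 -> Wednesday
Last day offset: 31 - 1 = 30 days
Weekday index = (2 + 30) mod 7 = 4

Friday, August 31


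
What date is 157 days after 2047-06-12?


Start: 2047-06-12, add 157 days
June 2047 has 30 days: 30 - 12 = 18 days to June 30 -> 139 left
July 2047 has 31 days -> 108 left
August 2047 has 31 days -> 77 left
September 2047 has 30 days -> 47 left
October 2047 has 31 days -> 16 left
November 2047: 16 <= 30 -> lands on November 16

Result: 2047-11-16


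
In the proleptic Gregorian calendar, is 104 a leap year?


Gregorian leap year rule: divisible by 4, but not by 100, unless also by 400.
104 is divisible by 4 but not 100 -> leap year

Yes


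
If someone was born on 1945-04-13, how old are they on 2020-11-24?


Birth: 1945-04-13
Reference: 2020-11-24
Year difference: 2020 - 1945 = 75

75 years old


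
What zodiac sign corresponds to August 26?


Date: August 26
Conventional tropical zodiac dates: Virgo from August 23 onward; Libra starts September 23
August 26 falls within the Virgo range

Virgo


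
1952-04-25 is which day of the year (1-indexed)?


Date: April 25, 1952
Days in months 1 through 3: 91
Plus 25 days in April

Day of year: 116


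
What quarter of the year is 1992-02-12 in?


Month: February (month 2)
Q1: Jan-Mar, Q2: Apr-Jun, Q3: Jul-Sep, Q4: Oct-Dec

Q1


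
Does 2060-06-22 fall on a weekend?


Anchor: Jan 1, 2060. With p = 2060 - 1 = 2059: (p + p//4 - p//100 + p//400) mod 7 = (2059 + 514 - 20 + 5) mod 7 = 2558 mod 7 = 3 -> Thursday (Mon=0 ... Sun=6)
Day of year: 174; offset = 173
Weekday index = (3 + 173) mod 7 = 1 -> Tuesday
Weekend days: Saturday, Sunday

No


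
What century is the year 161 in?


Century = (year - 1) // 100 + 1
= (161 - 1) // 100 + 1
= 160 // 100 + 1
= 1 + 1

2nd century


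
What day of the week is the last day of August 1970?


August 1970 has 31 days
Anchor: Jan 1, 1970. With p = 1970 - 1 = 1969: (p + p//4 - p//100 + p//400) mod 7 = (1969 + 492 - 19 + 4) mod 7 = 2446 mod 7 = 3 -> Thursday (Mon=0 ... Sun=6)
Days before August (Jan-Jul): 212; August 1 index = (3 + 212) mod 7 = 5 -> Saturday
Last day offset: 31 - 1 = 30 days
Weekday index = (5 + 30) mod 7 = 0

Monday, August 31


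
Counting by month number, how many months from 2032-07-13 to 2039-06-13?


From July 2032 to June 2039
7 years * 12 = 84 months, minus 1 month = 83

83 months


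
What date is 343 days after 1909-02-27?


Start: 1909-02-27, add 343 days
February 1909 has 28 days: 28 - 27 = 1 day to February 28 -> 342 left
March 1909 has 31 days -> 311 left
April 1909 has 30 days -> 281 left
May 1909 has 31 days -> 250 left
June 1909 has 30 days -> 220 left
July 1909 has 31 days -> 189 left
August 1909 has 31 days -> 158 left
September 1909 has 30 days -> 128 left
October 1909 has 31 days -> 97 left
November 1909 has 30 days -> 67 left
December 1909 has 31 days -> 36 left
January 1910 has 31 days -> 5 left
February 1910: 5 <= 28 -> lands on February 5

Result: 1910-02-05


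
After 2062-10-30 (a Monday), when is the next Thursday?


Current: Monday
Target: Thursday
Days ahead: 3

Next Thursday: 2062-11-02


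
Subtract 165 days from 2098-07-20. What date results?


Start: 2098-07-20, subtract 165 days
Back 20 days from July 20 reaches June 30, 2098 -> 145 left
June 2098 has 30 days -> back to May 31, 2098 -> 115 left
May 2098 has 31 days -> back to April 30, 2098 -> 84 left
April 2098 has 30 days -> back to March 31, 2098 -> 54 left
March 2098 has 31 days -> back to February 28, 2098 -> 23 left
February 2098: 28 - 23 = 5 -> lands on February 5

Result: 2098-02-05


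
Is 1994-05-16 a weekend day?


Anchor: Jan 1, 1994. With p = 1994 - 1 = 1993: (p + p//4 - p//100 + p//400) mod 7 = (1993 + 498 - 19 + 4) mod 7 = 2476 mod 7 = 5 -> Saturday (Mon=0 ... Sun=6)
Day of year: 136; offset = 135
Weekday index = (5 + 135) mod 7 = 0 -> Monday
Weekend days: Saturday, Sunday

No


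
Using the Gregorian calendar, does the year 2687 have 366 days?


Gregorian leap year rule: divisible by 4, but not by 100, unless also by 400.
2687 is not divisible by 4 -> not a leap year

No


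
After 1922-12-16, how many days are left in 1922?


Day of year: 350 of 365
Remaining = 365 - 350

15 days


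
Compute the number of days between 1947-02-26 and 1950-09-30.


From 1947-02-26 to 1950-09-30
1947-02-26: days before February = 31; day of year = 31 + 26 = 57
1950-09-30: days before September = 31 + 28 + 31 + 30 + 31 + 30 + 31 + 31 = 243 (1950 is not a leap year); day of year = 243 + 30 = 273
Rest of 1947: 365 - 57 = 308
Full years 1948 (366), 1949 (365): 731
Total = 308 + 731 + 273 = 1312

1312 days


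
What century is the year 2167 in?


Century = (year - 1) // 100 + 1
= (2167 - 1) // 100 + 1
= 2166 // 100 + 1
= 21 + 1

22nd century


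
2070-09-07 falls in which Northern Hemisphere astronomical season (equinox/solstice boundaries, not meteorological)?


Date: September 7
Astronomical Summer (approx.; exact equinox/solstice day varies by year): June 21 to September 21
September 7 falls within the Summer window

Summer


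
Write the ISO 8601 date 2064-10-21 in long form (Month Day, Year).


ISO 2064-10-21 parses as year=2064, month=10, day=21
Month 10 -> October

October 21, 2064


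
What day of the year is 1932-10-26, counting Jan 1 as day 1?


Date: October 26, 1932
Days in months 1 through 9: 274
Plus 26 days in October

Day of year: 300


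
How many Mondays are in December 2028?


December 2028 has 31 days
Anchor: Jan 1, 2028. With p = 2028 - 1 = 2027: (p + p//4 - p//100 + p//400) mod 7 = (2027 + 506 - 20 + 5) mod 7 = 2518 mod 7 = 5 -> Saturday (Mon=0 ... Sun=6)
Days before December (Jan-Nov): 335; December 1 index = (5 + 335) mod 7 = 4 -> Friday
First Monday is December 4
Mondays: 4, 11, 18, 25

4 Mondays


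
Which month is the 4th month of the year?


Month 4 of 12

April


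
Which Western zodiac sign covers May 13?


Date: May 13
Conventional tropical zodiac dates: Taurus from April 20 onward; Gemini starts May 21
May 13 falls within the Taurus range

Taurus


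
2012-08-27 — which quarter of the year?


Month: August (month 8)
Q1: Jan-Mar, Q2: Apr-Jun, Q3: Jul-Sep, Q4: Oct-Dec

Q3


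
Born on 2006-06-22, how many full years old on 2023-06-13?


Birth: 2006-06-22
Reference: 2023-06-13
Year difference: 2023 - 2006 = 17
Birthday not yet reached in 2023, subtract 1

16 years old


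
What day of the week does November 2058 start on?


Target: November 1, 2058
Anchor: Jan 1, 2058. With p = 2058 - 1 = 2057: (p + p//4 - p//100 + p//400) mod 7 = (2057 + 514 - 20 + 5) mod 7 = 2556 mod 7 = 1 -> Tuesday (Mon=0 ... Sun=6)
Days before November (Jan-Oct): 304 days
Weekday index = (1 + 304) mod 7 = 4

Friday


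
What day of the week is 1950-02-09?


Date: February 9, 1950
Anchor: Jan 1, 1950. With p = 1950 - 1 = 1949: (p + p//4 - p//100 + p//400) mod 7 = (1949 + 487 - 19 + 4) mod 7 = 2421 mod 7 = 6 -> Sunday (Mon=0 ... Sun=6)
Days before February (Jan): 31; offset = 31 + 9 - 1 = 39
Weekday index = (6 + 39) mod 7 = 3

Day of the week: Thursday


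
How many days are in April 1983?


April 1983

30 days


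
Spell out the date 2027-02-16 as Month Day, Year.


ISO 2027-02-16 parses as year=2027, month=02, day=16
Month 2 -> February

February 16, 2027


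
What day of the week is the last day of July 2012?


July 2012 has 31 days
Anchor: Jan 1, 2012. With p = 2012 - 1 = 2011: (p + p//4 - p//100 + p//400) mod 7 = (2011 + 502 - 20 + 5) mod 7 = 2498 mod 7 = 6 -> Sunday (Mon=0 ... Sun=6)
Days before July (Jan-Jun): 182; July 1 index = (6 + 182) mod 7 = 6 -> Sunday
Last day offset: 31 - 1 = 30 days
Weekday index = (6 + 30) mod 7 = 1

Tuesday, July 31


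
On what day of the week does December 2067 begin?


Target: December 1, 2067
Anchor: Jan 1, 2067. With p = 2067 - 1 = 2066: (p + p//4 - p//100 + p//400) mod 7 = (2066 + 516 - 20 + 5) mod 7 = 2567 mod 7 = 5 -> Saturday (Mon=0 ... Sun=6)
Days before December (Jan-Nov): 334 days
Weekday index = (5 + 334) mod 7 = 3

Thursday


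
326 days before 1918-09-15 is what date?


Start: 1918-09-15, subtract 326 days
Back 15 days from September 15 reaches August 31, 1918 -> 311 left
August 1918 has 31 days -> back to July 31, 1918 -> 280 left
July 1918 has 31 days -> back to June 30, 1918 -> 249 left
June 1918 has 30 days -> back to May 31, 1918 -> 219 left
May 1918 has 31 days -> back to April 30, 1918 -> 188 left
April 1918 has 30 days -> back to March 31, 1918 -> 158 left
March 1918 has 31 days -> back to February 28, 1918 -> 127 left
February 1918 has 28 days -> back to January 31, 1918 -> 99 left
January 1918 has 31 days -> back to December 31, 1917 -> 68 left
December 1917 has 31 days -> back to November 30, 1917 -> 37 left
November 1917 has 30 days -> back to October 31, 1917 -> 7 left
October 1917: 31 - 7 = 24 -> lands on October 24

Result: 1917-10-24


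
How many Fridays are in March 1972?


March 1972 has 31 days
Anchor: Jan 1, 1972. With p = 1972 - 1 = 1971: (p + p//4 - p//100 + p//400) mod 7 = (1971 + 492 - 19 + 4) mod 7 = 2448 mod 7 = 5 -> Saturday (Mon=0 ... Sun=6)
Days before March (Jan-Feb): 60; March 1 index = (5 + 60) mod 7 = 2 -> Wednesday
First Friday is March 3
Fridays: 3, 10, 17, 24, 31

5 Fridays


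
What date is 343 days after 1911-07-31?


Start: 1911-07-31, add 343 days
July 31 is the last day of July 1911 -> 343 left
August 1911 has 31 days -> 312 left
September 1911 has 30 days -> 282 left
October 1911 has 31 days -> 251 left
November 1911 has 30 days -> 221 left
December 1911 has 31 days -> 190 left
January 1912 has 31 days -> 159 left
February 1912 has 29 days -> 130 left
March 1912 has 31 days -> 99 left
April 1912 has 30 days -> 69 left
May 1912 has 31 days -> 38 left
June 1912 has 30 days -> 8 left
July 1912: 8 <= 31 -> lands on July 8

Result: 1912-07-08


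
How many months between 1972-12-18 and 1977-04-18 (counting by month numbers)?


From December 1972 to April 1977
5 years * 12 = 60 months, minus 8 months = 52

52 months


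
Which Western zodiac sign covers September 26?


Date: September 26
Conventional tropical zodiac dates: Libra from September 23 onward; Scorpio starts October 23
September 26 falls within the Libra range

Libra


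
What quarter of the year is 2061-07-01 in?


Month: July (month 7)
Q1: Jan-Mar, Q2: Apr-Jun, Q3: Jul-Sep, Q4: Oct-Dec

Q3


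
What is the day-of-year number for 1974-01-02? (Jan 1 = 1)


Date: January 2, 1974
No months before January
Plus 2 days in January

Day of year: 2


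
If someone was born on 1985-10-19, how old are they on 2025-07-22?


Birth: 1985-10-19
Reference: 2025-07-22
Year difference: 2025 - 1985 = 40
Birthday not yet reached in 2025, subtract 1

39 years old


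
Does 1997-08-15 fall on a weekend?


Anchor: Jan 1, 1997. With p = 1997 - 1 = 1996: (p + p//4 - p//100 + p//400) mod 7 = (1996 + 499 - 19 + 4) mod 7 = 2480 mod 7 = 2 -> Wednesday (Mon=0 ... Sun=6)
Day of year: 227; offset = 226
Weekday index = (2 + 226) mod 7 = 4 -> Friday
Weekend days: Saturday, Sunday

No


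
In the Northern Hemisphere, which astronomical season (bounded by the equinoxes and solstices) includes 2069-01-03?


Date: January 3
Astronomical Winter (approx.; exact equinox/solstice day varies by year): December 21 to March 19
January 3 falls within the Winter window

Winter


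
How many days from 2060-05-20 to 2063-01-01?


From 2060-05-20 to 2063-01-01
2060-05-20: days before May = 31 + 29 + 31 + 30 = 121 (2060 is a leap year); day of year = 121 + 20 = 141
2063-01-01: day of year = 1
Rest of 2060: 366 - 141 = 225
Full years 2061 (365), 2062 (365): 730
Total = 225 + 730 + 1 = 956

956 days


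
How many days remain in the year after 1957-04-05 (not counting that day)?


Day of year: 95 of 365
Remaining = 365 - 95

270 days


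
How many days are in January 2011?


January 2011

31 days


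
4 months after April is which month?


April is month 4
4 + 4 = 8

August


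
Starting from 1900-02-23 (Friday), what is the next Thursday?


Current: Friday
Target: Thursday
Days ahead: 6

Next Thursday: 1900-03-01


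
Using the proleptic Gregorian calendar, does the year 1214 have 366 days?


Gregorian leap year rule: divisible by 4, but not by 100, unless also by 400.
1214 is not divisible by 4 -> not a leap year

No


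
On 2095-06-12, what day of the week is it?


Date: June 12, 2095
Anchor: Jan 1, 2095. With p = 2095 - 1 = 2094: (p + p//4 - p//100 + p//400) mod 7 = (2094 + 523 - 20 + 5) mod 7 = 2602 mod 7 = 5 -> Saturday (Mon=0 ... Sun=6)
Days before June (Jan-May): 151; offset = 151 + 12 - 1 = 162
Weekday index = (5 + 162) mod 7 = 6

Day of the week: Sunday


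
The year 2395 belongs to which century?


Century = (year - 1) // 100 + 1
= (2395 - 1) // 100 + 1
= 2394 // 100 + 1
= 23 + 1

24th century


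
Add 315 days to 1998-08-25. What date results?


Start: 1998-08-25, add 315 days
August 1998 has 31 days: 31 - 25 = 6 days to August 31 -> 309 left
September 1998 has 30 days -> 279 left
October 1998 has 31 days -> 248 left
November 1998 has 30 days -> 218 left
December 1998 has 31 days -> 187 left
January 1999 has 31 days -> 156 left
February 1999 has 28 days -> 128 left
March 1999 has 31 days -> 97 left
April 1999 has 30 days -> 67 left
May 1999 has 31 days -> 36 left
June 1999 has 30 days -> 6 left
July 1999: 6 <= 31 -> lands on July 6

Result: 1999-07-06


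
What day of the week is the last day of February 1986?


February 1986 has 28 days
Anchor: Jan 1, 1986. With p = 1986 - 1 = 1985: (p + p//4 - p//100 + p//400) mod 7 = (1985 + 496 - 19 + 4) mod 7 = 2466 mod 7 = 2 -> Wednesday (Mon=0 ... Sun=6)
Days before February (Jan): 31; February 1 index = (2 + 31) mod 7 = 5 -> Saturday
Last day offset: 28 - 1 = 27 days
Weekday index = (5 + 27) mod 7 = 4

Friday, February 28


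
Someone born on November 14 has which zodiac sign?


Date: November 14
Conventional tropical zodiac dates: Scorpio from October 23 onward; Sagittarius starts November 22
November 14 falls within the Scorpio range

Scorpio


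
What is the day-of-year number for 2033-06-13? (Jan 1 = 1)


Date: June 13, 2033
Days in months 1 through 5: 151
Plus 13 days in June

Day of year: 164


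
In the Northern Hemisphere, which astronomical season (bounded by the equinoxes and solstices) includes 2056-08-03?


Date: August 3
Astronomical Summer (approx.; exact equinox/solstice day varies by year): June 21 to September 21
August 3 falls within the Summer window

Summer


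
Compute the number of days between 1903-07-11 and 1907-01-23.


From 1903-07-11 to 1907-01-23
1903-07-11: days before July = 31 + 28 + 31 + 30 + 31 + 30 = 181 (1903 is not a leap year); day of year = 181 + 11 = 192
1907-01-23: day of year = 23
Rest of 1903: 365 - 192 = 173
Full years 1904 (366), 1905 (365), 1906 (365): 1096
Total = 173 + 1096 + 23 = 1292

1292 days


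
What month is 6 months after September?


September is month 9
9 + 6 = 15; wrap: 15 - 12 = 3

March


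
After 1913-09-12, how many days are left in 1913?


Day of year: 255 of 365
Remaining = 365 - 255

110 days


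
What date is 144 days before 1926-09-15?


Start: 1926-09-15, subtract 144 days
Back 15 days from September 15 reaches August 31, 1926 -> 129 left
August 1926 has 31 days -> back to July 31, 1926 -> 98 left
July 1926 has 31 days -> back to June 30, 1926 -> 67 left
June 1926 has 30 days -> back to May 31, 1926 -> 37 left
May 1926 has 31 days -> back to April 30, 1926 -> 6 left
April 1926: 30 - 6 = 24 -> lands on April 24

Result: 1926-04-24


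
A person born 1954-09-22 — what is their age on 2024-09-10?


Birth: 1954-09-22
Reference: 2024-09-10
Year difference: 2024 - 1954 = 70
Birthday not yet reached in 2024, subtract 1

69 years old


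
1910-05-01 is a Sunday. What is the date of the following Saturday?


Current: Sunday
Target: Saturday
Days ahead: 6

Next Saturday: 1910-05-07


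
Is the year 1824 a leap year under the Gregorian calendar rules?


Gregorian leap year rule: divisible by 4, but not by 100, unless also by 400.
1824 is divisible by 4 but not 100 -> leap year

Yes


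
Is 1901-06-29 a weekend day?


Anchor: Jan 1, 1901. With p = 1901 - 1 = 1900: (p + p//4 - p//100 + p//400) mod 7 = (1900 + 475 - 19 + 4) mod 7 = 2360 mod 7 = 1 -> Tuesday (Mon=0 ... Sun=6)
Day of year: 180; offset = 179
Weekday index = (1 + 179) mod 7 = 5 -> Saturday
Weekend days: Saturday, Sunday

Yes


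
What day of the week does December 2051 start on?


Target: December 1, 2051
Anchor: Jan 1, 2051. With p = 2051 - 1 = 2050: (p + p//4 - p//100 + p//400) mod 7 = (2050 + 512 - 20 + 5) mod 7 = 2547 mod 7 = 6 -> Sunday (Mon=0 ... Sun=6)
Days before December (Jan-Nov): 334 days
Weekday index = (6 + 334) mod 7 = 4

Friday


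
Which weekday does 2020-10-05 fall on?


Date: October 5, 2020
Anchor: Jan 1, 2020. With p = 2020 - 1 = 2019: (p + p//4 - p//100 + p//400) mod 7 = (2019 + 504 - 20 + 5) mod 7 = 2508 mod 7 = 2 -> Wednesday (Mon=0 ... Sun=6)
Days before October (Jan-Sep): 274; offset = 274 + 5 - 1 = 278
Weekday index = (2 + 278) mod 7 = 0

Day of the week: Monday


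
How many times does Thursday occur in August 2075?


August 2075 has 31 days
Anchor: Jan 1, 2075. With p = 2075 - 1 = 2074: (p + p//4 - p//100 + p//400) mod 7 = (2074 + 518 - 20 + 5) mod 7 = 2577 mod 7 = 1 -> Tuesday (Mon=0 ... Sun=6)
Days before August (Jan-Jul): 212; August 1 index = (1 + 212) mod 7 = 3 -> Thursday
First Thursday is August 1
Thursdays: 1, 8, 15, 22, 29

5 Thursdays


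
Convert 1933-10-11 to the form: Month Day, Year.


ISO 1933-10-11 parses as year=1933, month=10, day=11
Month 10 -> October

October 11, 1933


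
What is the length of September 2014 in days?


September 2014

30 days


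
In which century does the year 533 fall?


Century = (year - 1) // 100 + 1
= (533 - 1) // 100 + 1
= 532 // 100 + 1
= 5 + 1

6th century


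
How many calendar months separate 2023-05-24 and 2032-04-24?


From May 2023 to April 2032
9 years * 12 = 108 months, minus 1 month = 107

107 months


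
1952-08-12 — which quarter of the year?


Month: August (month 8)
Q1: Jan-Mar, Q2: Apr-Jun, Q3: Jul-Sep, Q4: Oct-Dec

Q3


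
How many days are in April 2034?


April 2034

30 days


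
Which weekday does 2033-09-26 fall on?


Date: September 26, 2033
Anchor: Jan 1, 2033. With p = 2033 - 1 = 2032: (p + p//4 - p//100 + p//400) mod 7 = (2032 + 508 - 20 + 5) mod 7 = 2525 mod 7 = 5 -> Saturday (Mon=0 ... Sun=6)
Days before September (Jan-Aug): 243; offset = 243 + 26 - 1 = 268
Weekday index = (5 + 268) mod 7 = 0

Day of the week: Monday


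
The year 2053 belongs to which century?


Century = (year - 1) // 100 + 1
= (2053 - 1) // 100 + 1
= 2052 // 100 + 1
= 20 + 1

21st century


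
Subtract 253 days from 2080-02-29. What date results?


Start: 2080-02-29, subtract 253 days
Back 29 days from February 29 reaches January 31, 2080 -> 224 left
January 2080 has 31 days -> back to December 31, 2079 -> 193 left
December 2079 has 31 days -> back to November 30, 2079 -> 162 left
November 2079 has 30 days -> back to October 31, 2079 -> 132 left
October 2079 has 31 days -> back to September 30, 2079 -> 101 left
September 2079 has 30 days -> back to August 31, 2079 -> 71 left
August 2079 has 31 days -> back to July 31, 2079 -> 40 left
July 2079 has 31 days -> back to June 30, 2079 -> 9 left
June 2079: 30 - 9 = 21 -> lands on June 21

Result: 2079-06-21


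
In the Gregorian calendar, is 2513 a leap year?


Gregorian leap year rule: divisible by 4, but not by 100, unless also by 400.
2513 is not divisible by 4 -> not a leap year

No


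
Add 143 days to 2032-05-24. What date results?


Start: 2032-05-24, add 143 days
May 2032 has 31 days: 31 - 24 = 7 days to May 31 -> 136 left
June 2032 has 30 days -> 106 left
July 2032 has 31 days -> 75 left
August 2032 has 31 days -> 44 left
September 2032 has 30 days -> 14 left
October 2032: 14 <= 31 -> lands on October 14

Result: 2032-10-14


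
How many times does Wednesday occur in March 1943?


March 1943 has 31 days
Anchor: Jan 1, 1943. With p = 1943 - 1 = 1942: (p + p//4 - p//100 + p//400) mod 7 = (1942 + 485 - 19 + 4) mod 7 = 2412 mod 7 = 4 -> Friday (Mon=0 ... Sun=6)
Days before March (Jan-Feb): 59; March 1 index = (4 + 59) mod 7 = 0 -> Monday
First Wednesday is March 3
Wednesdays: 3, 10, 17, 24, 31

5 Wednesdays


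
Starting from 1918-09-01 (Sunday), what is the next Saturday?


Current: Sunday
Target: Saturday
Days ahead: 6

Next Saturday: 1918-09-07


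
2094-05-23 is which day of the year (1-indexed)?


Date: May 23, 2094
Days in months 1 through 4: 120
Plus 23 days in May

Day of year: 143


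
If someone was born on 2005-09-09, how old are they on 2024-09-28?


Birth: 2005-09-09
Reference: 2024-09-28
Year difference: 2024 - 2005 = 19

19 years old


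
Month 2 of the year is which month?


Month 2 of 12

February


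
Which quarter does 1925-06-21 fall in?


Month: June (month 6)
Q1: Jan-Mar, Q2: Apr-Jun, Q3: Jul-Sep, Q4: Oct-Dec

Q2


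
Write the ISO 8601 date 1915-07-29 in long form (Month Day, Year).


ISO 1915-07-29 parses as year=1915, month=07, day=29
Month 7 -> July

July 29, 1915


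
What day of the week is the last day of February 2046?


February 2046 has 28 days
Anchor: Jan 1, 2046. With p = 2046 - 1 = 2045: (p + p//4 - p//100 + p//400) mod 7 = (2045 + 511 - 20 + 5) mod 7 = 2541 mod 7 = 0 -> Monday (Mon=0 ... Sun=6)
Days before February (Jan): 31; February 1 index = (0 + 31) mod 7 = 3 -> Thursday
Last day offset: 28 - 1 = 27 days
Weekday index = (3 + 27) mod 7 = 2

Wednesday, February 28


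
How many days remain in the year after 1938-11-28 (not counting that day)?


Day of year: 332 of 365
Remaining = 365 - 332

33 days


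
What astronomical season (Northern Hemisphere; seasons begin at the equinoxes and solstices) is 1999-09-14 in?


Date: September 14
Astronomical Summer (approx.; exact equinox/solstice day varies by year): June 21 to September 21
September 14 falls within the Summer window

Summer


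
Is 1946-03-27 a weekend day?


Anchor: Jan 1, 1946. With p = 1946 - 1 = 1945: (p + p//4 - p//100 + p//400) mod 7 = (1945 + 486 - 19 + 4) mod 7 = 2416 mod 7 = 1 -> Tuesday (Mon=0 ... Sun=6)
Day of year: 86; offset = 85
Weekday index = (1 + 85) mod 7 = 2 -> Wednesday
Weekend days: Saturday, Sunday

No


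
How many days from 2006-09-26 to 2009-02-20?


From 2006-09-26 to 2009-02-20
2006-09-26: days before September = 31 + 28 + 31 + 30 + 31 + 30 + 31 + 31 = 243 (2006 is not a leap year); day of year = 243 + 26 = 269
2009-02-20: days before February = 31; day of year = 31 + 20 = 51
Rest of 2006: 365 - 269 = 96
Full years 2007 (365), 2008 (366): 731
Total = 96 + 731 + 51 = 878

878 days


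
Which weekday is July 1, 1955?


Target: July 1, 1955
Anchor: Jan 1, 1955. With p = 1955 - 1 = 1954: (p + p//4 - p//100 + p//400) mod 7 = (1954 + 488 - 19 + 4) mod 7 = 2427 mod 7 = 5 -> Saturday (Mon=0 ... Sun=6)
Days before July (Jan-Jun): 181 days
Weekday index = (5 + 181) mod 7 = 4

Friday


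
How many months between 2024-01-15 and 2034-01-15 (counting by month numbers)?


From January 2024 to January 2034
10 years * 12 = 120 months = 120

120 months


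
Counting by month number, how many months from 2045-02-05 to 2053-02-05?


From February 2045 to February 2053
8 years * 12 = 96 months = 96

96 months


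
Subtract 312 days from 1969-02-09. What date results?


Start: 1969-02-09, subtract 312 days
Back 9 days from February 9 reaches January 31, 1969 -> 303 left
January 1969 has 31 days -> back to December 31, 1968 -> 272 left
December 1968 has 31 days -> back to November 30, 1968 -> 241 left
November 1968 has 30 days -> back to October 31, 1968 -> 211 left
October 1968 has 31 days -> back to September 30, 1968 -> 180 left
September 1968 has 30 days -> back to August 31, 1968 -> 150 left
August 1968 has 31 days -> back to July 31, 1968 -> 119 left
July 1968 has 31 days -> back to June 30, 1968 -> 88 left
June 1968 has 30 days -> back to May 31, 1968 -> 58 left
May 1968 has 31 days -> back to April 30, 1968 -> 27 left
April 1968: 30 - 27 = 3 -> lands on April 3

Result: 1968-04-03


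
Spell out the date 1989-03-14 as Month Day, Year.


ISO 1989-03-14 parses as year=1989, month=03, day=14
Month 3 -> March

March 14, 1989


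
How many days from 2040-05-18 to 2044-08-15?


From 2040-05-18 to 2044-08-15
2040-05-18: days before May = 31 + 29 + 31 + 30 = 121 (2040 is a leap year); day of year = 121 + 18 = 139
2044-08-15: days before August = 31 + 29 + 31 + 30 + 31 + 30 + 31 = 213 (2044 is a leap year); day of year = 213 + 15 = 228
Rest of 2040: 366 - 139 = 227
Full years 2041 (365), 2042 (365), 2043 (365): 1095
Total = 227 + 1095 + 228 = 1550

1550 days


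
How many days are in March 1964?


March 1964

31 days


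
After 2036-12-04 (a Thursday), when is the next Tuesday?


Current: Thursday
Target: Tuesday
Days ahead: 5

Next Tuesday: 2036-12-09


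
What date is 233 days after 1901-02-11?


Start: 1901-02-11, add 233 days
February 1901 has 28 days: 28 - 11 = 17 days to February 28 -> 216 left
March 1901 has 31 days -> 185 left
April 1901 has 30 days -> 155 left
May 1901 has 31 days -> 124 left
June 1901 has 30 days -> 94 left
July 1901 has 31 days -> 63 left
August 1901 has 31 days -> 32 left
September 1901 has 30 days -> 2 left
October 1901: 2 <= 31 -> lands on October 2

Result: 1901-10-02


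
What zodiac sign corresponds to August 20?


Date: August 20
Conventional tropical zodiac dates: Leo from July 23 onward; Virgo starts August 23
August 20 falls within the Leo range

Leo


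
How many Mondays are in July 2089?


July 2089 has 31 days
Anchor: Jan 1, 2089. With p = 2089 - 1 = 2088: (p + p//4 - p//100 + p//400) mod 7 = (2088 + 522 - 20 + 5) mod 7 = 2595 mod 7 = 5 -> Saturday (Mon=0 ... Sun=6)
Days before July (Jan-Jun): 181; July 1 index = (5 + 181) mod 7 = 4 -> Friday
First Monday is July 4
Mondays: 4, 11, 18, 25

4 Mondays


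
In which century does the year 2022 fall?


Century = (year - 1) // 100 + 1
= (2022 - 1) // 100 + 1
= 2021 // 100 + 1
= 20 + 1

21st century


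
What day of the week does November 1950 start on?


Target: November 1, 1950
Anchor: Jan 1, 1950. With p = 1950 - 1 = 1949: (p + p//4 - p//100 + p//400) mod 7 = (1949 + 487 - 19 + 4) mod 7 = 2421 mod 7 = 6 -> Sunday (Mon=0 ... Sun=6)
Days before November (Jan-Oct): 304 days
Weekday index = (6 + 304) mod 7 = 2

Wednesday


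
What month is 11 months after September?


September is month 9
9 + 11 = 20; wrap: 20 - 12 = 8

August


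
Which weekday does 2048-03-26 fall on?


Date: March 26, 2048
Anchor: Jan 1, 2048. With p = 2048 - 1 = 2047: (p + p//4 - p//100 + p//400) mod 7 = (2047 + 511 - 20 + 5) mod 7 = 2543 mod 7 = 2 -> Wednesday (Mon=0 ... Sun=6)
Days before March (Jan-Feb): 60; offset = 60 + 26 - 1 = 85
Weekday index = (2 + 85) mod 7 = 3

Day of the week: Thursday


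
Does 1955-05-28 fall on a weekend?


Anchor: Jan 1, 1955. With p = 1955 - 1 = 1954: (p + p//4 - p//100 + p//400) mod 7 = (1954 + 488 - 19 + 4) mod 7 = 2427 mod 7 = 5 -> Saturday (Mon=0 ... Sun=6)
Day of year: 148; offset = 147
Weekday index = (5 + 147) mod 7 = 5 -> Saturday
Weekend days: Saturday, Sunday

Yes


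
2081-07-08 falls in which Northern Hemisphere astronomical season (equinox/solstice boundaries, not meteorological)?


Date: July 8
Astronomical Summer (approx.; exact equinox/solstice day varies by year): June 21 to September 21
July 8 falls within the Summer window

Summer


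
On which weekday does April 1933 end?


April 1933 has 30 days
Anchor: Jan 1, 1933. With p = 1933 - 1 = 1932: (p + p//4 - p//100 + p//400) mod 7 = (1932 + 483 - 19 + 4) mod 7 = 2400 mod 7 = 6 -> Sunday (Mon=0 ... Sun=6)
Days before April (Jan-Mar): 90; April 1 index = (6 + 90) mod 7 = 5 -> Saturday
Last day offset: 30 - 1 = 29 days
Weekday index = (5 + 29) mod 7 = 6

Sunday, April 30


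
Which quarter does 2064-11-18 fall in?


Month: November (month 11)
Q1: Jan-Mar, Q2: Apr-Jun, Q3: Jul-Sep, Q4: Oct-Dec

Q4


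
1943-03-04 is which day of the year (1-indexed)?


Date: March 4, 1943
Days in months 1 through 2: 59
Plus 4 days in March

Day of year: 63


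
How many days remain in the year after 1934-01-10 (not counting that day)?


Day of year: 10 of 365
Remaining = 365 - 10

355 days


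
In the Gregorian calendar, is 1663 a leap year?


Gregorian leap year rule: divisible by 4, but not by 100, unless also by 400.
1663 is not divisible by 4 -> not a leap year

No
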